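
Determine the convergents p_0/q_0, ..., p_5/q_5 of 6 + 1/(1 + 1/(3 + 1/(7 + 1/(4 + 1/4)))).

Using the convergent recurrence p_i = a_i*p_{i-1} + p_{i-2}, q_i = a_i*q_{i-1} + q_{i-2} with p_{-2}=0, p_{-1}=1, q_{-2}=1, q_{-1}=0:
  i=0: a_0=6, p_0 = 6*1 + 0 = 6, q_0 = 6*0 + 1 = 1.
  i=1: a_1=1, p_1 = 1*6 + 1 = 7, q_1 = 1*1 + 0 = 1.
  i=2: a_2=3, p_2 = 3*7 + 6 = 27, q_2 = 3*1 + 1 = 4.
  i=3: a_3=7, p_3 = 7*27 + 7 = 196, q_3 = 7*4 + 1 = 29.
  i=4: a_4=4, p_4 = 4*196 + 27 = 811, q_4 = 4*29 + 4 = 120.
  i=5: a_5=4, p_5 = 4*811 + 196 = 3440, q_5 = 4*120 + 29 = 509.

6/1, 7/1, 27/4, 196/29, 811/120, 3440/509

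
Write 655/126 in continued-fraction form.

Run the Euclidean algorithm on 655 and 126; the successive quotients are the partial quotients a_0, a_1, ... (each step inverts the fractional part left over by the previous one):
  655 = 5*126 + 25, so a_0 = 5.
  126 = 5*25 + 1, so a_1 = 5.
  25 = 25*1 + 0, so a_2 = 25.
The remainder reaches 0 after 3 divisions, so the expansion has 3 partial quotients, read off in order.

[5; 5, 25]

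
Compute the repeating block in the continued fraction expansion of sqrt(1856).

[43; (12, 3, 2, 1, 3, 21, 3, 1, 2, 3, 12, 86)]

Write x_i = (sqrt(1856) + m_i)/d_i with (m_0, d_0) = (0, 1). a_0 = floor(sqrt(1856)) = 43, since 43^2 = 1849 <= 1856 < 1936 = 44^2.
Iterate m_{i+1} = d_i*a_i - m_i, d_{i+1} = (1856 - m_{i+1}^2)/d_i, a_{i+1} = floor((a_0 + m_{i+1})/d_{i+1}):
  m_1 = 1*43 - 0 = 43, d_1 = (1856 - 43^2)/1 = 7/1 = 7, a_1 = floor((43 + 43)/7) = 12.
  m_2 = 7*12 - 43 = 41, d_2 = (1856 - 41^2)/7 = 175/7 = 25, a_2 = floor((43 + 41)/25) = 3.
  m_3 = 25*3 - 41 = 34, d_3 = (1856 - 34^2)/25 = 700/25 = 28, a_3 = floor((43 + 34)/28) = 2.
  m_4 = 28*2 - 34 = 22, d_4 = (1856 - 22^2)/28 = 1372/28 = 49, a_4 = floor((43 + 22)/49) = 1.
  m_5 = 49*1 - 22 = 27, d_5 = (1856 - 27^2)/49 = 1127/49 = 23, a_5 = floor((43 + 27)/23) = 3.
  m_6 = 23*3 - 27 = 42, d_6 = (1856 - 42^2)/23 = 92/23 = 4, a_6 = floor((43 + 42)/4) = 21.
  m_7 = 4*21 - 42 = 42, d_7 = (1856 - 42^2)/4 = 92/4 = 23, a_7 = floor((43 + 42)/23) = 3.
  m_8 = 23*3 - 42 = 27, d_8 = (1856 - 27^2)/23 = 1127/23 = 49, a_8 = floor((43 + 27)/49) = 1.
  m_9 = 49*1 - 27 = 22, d_9 = (1856 - 22^2)/49 = 1372/49 = 28, a_9 = floor((43 + 22)/28) = 2.
  m_10 = 28*2 - 22 = 34, d_10 = (1856 - 34^2)/28 = 700/28 = 25, a_10 = floor((43 + 34)/25) = 3.
  m_11 = 25*3 - 34 = 41, d_11 = (1856 - 41^2)/25 = 175/25 = 7, a_11 = floor((43 + 41)/7) = 12.
  m_12 = 7*12 - 41 = 43, d_12 = (1856 - 43^2)/7 = 7/7 = 1, a_12 = floor((43 + 43)/1) = 86.
  m_13 = 1*86 - 43 = 43, d_13 = (1856 - 43^2)/1 = 7/1 = 7: (m_13, d_13) = (m_1, d_1) = (43, 7), so from here the quotients repeat a_1, ..., a_12; the period length is 12.
Hence the expansion of sqrt(1856) is a_0 = 43 followed by the repeating block 12, 3, 2, 1, 3, 21, 3, 1, 2, 3, 12, 86 (period 12).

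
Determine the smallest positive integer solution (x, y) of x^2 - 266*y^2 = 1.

(x, y) = (685, 42)

First expand sqrt(266) as a continued fraction. With x_i = (sqrt(266) + m_i)/d_i and (m_0, d_0) = (0, 1): a_0 = floor(sqrt(266)) = 16, since 16^2 = 256 <= 266 < 289 = 17^2.
Iterate m_{i+1} = d_i*a_i - m_i, d_{i+1} = (266 - m_{i+1}^2)/d_i, a_{i+1} = floor((a_0 + m_{i+1})/d_{i+1}):
  m_1 = 1*16 - 0 = 16, d_1 = (266 - 16^2)/1 = 10/1 = 10, a_1 = floor((16 + 16)/10) = 3.
  m_2 = 10*3 - 16 = 14, d_2 = (266 - 14^2)/10 = 70/10 = 7, a_2 = floor((16 + 14)/7) = 4.
  m_3 = 7*4 - 14 = 14, d_3 = (266 - 14^2)/7 = 70/7 = 10, a_3 = floor((16 + 14)/10) = 3.
  m_4 = 10*3 - 14 = 16, d_4 = (266 - 16^2)/10 = 10/10 = 1, a_4 = floor((16 + 16)/1) = 32.
  m_5 = 1*32 - 16 = 16, d_5 = (266 - 16^2)/1 = 10/1 = 10: (m_5, d_5) = (m_1, d_1) = (16, 10), so from here the quotients repeat a_1, ..., a_4; the period length is 4.
So sqrt(266) = [16; (3, 4, 3, 32)] with period length k = 4.
k is even, so the fundamental solution of x^2 - 266y^2 = 1 is (p_{k-1}, q_{k-1}) = (p_3, q_3); compute convergents through index 3.
Convergents (p_i = a_i*p_{i-1} + p_{i-2}, q_i = a_i*q_{i-1} + q_{i-2} with p_{-2}=0, p_{-1}=1, q_{-2}=1, q_{-1}=0):
  i=0: a_0=16, p_0 = 16*1 + 0 = 16, q_0 = 16*0 + 1 = 1.
  i=1: a_1=3, p_1 = 3*16 + 1 = 49, q_1 = 3*1 + 0 = 3.
  i=2: a_2=4, p_2 = 4*49 + 16 = 212, q_2 = 4*3 + 1 = 13.
  i=3: a_3=3, p_3 = 3*212 + 49 = 685, q_3 = 3*13 + 3 = 42.
Check: 685^2 - 266*42^2 = 469225 - 469224 = 1, so (x, y) = (685, 42) solves the equation, and by the theorem it is the least positive solution.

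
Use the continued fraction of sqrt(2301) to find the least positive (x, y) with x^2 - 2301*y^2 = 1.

(x, y) = (1535, 32)

First expand sqrt(2301) as a continued fraction. With x_i = (sqrt(2301) + m_i)/d_i and (m_0, d_0) = (0, 1): a_0 = floor(sqrt(2301)) = 47, since 47^2 = 2209 <= 2301 < 2304 = 48^2.
Iterate m_{i+1} = d_i*a_i - m_i, d_{i+1} = (2301 - m_{i+1}^2)/d_i, a_{i+1} = floor((a_0 + m_{i+1})/d_{i+1}):
  m_1 = 1*47 - 0 = 47, d_1 = (2301 - 47^2)/1 = 92/1 = 92, a_1 = floor((47 + 47)/92) = 1.
  m_2 = 92*1 - 47 = 45, d_2 = (2301 - 45^2)/92 = 276/92 = 3, a_2 = floor((47 + 45)/3) = 30.
  m_3 = 3*30 - 45 = 45, d_3 = (2301 - 45^2)/3 = 276/3 = 92, a_3 = floor((47 + 45)/92) = 1.
  m_4 = 92*1 - 45 = 47, d_4 = (2301 - 47^2)/92 = 92/92 = 1, a_4 = floor((47 + 47)/1) = 94.
  m_5 = 1*94 - 47 = 47, d_5 = (2301 - 47^2)/1 = 92/1 = 92: (m_5, d_5) = (m_1, d_1) = (47, 92), so from here the quotients repeat a_1, ..., a_4; the period length is 4.
So sqrt(2301) = [47; (1, 30, 1, 94)] with period length k = 4.
k is even, so the fundamental solution of x^2 - 2301y^2 = 1 is (p_{k-1}, q_{k-1}) = (p_3, q_3); compute convergents through index 3.
Convergents (p_i = a_i*p_{i-1} + p_{i-2}, q_i = a_i*q_{i-1} + q_{i-2} with p_{-2}=0, p_{-1}=1, q_{-2}=1, q_{-1}=0):
  i=0: a_0=47, p_0 = 47*1 + 0 = 47, q_0 = 47*0 + 1 = 1.
  i=1: a_1=1, p_1 = 1*47 + 1 = 48, q_1 = 1*1 + 0 = 1.
  i=2: a_2=30, p_2 = 30*48 + 47 = 1487, q_2 = 30*1 + 1 = 31.
  i=3: a_3=1, p_3 = 1*1487 + 48 = 1535, q_3 = 1*31 + 1 = 32.
Check: 1535^2 - 2301*32^2 = 2356225 - 2356224 = 1, so (x, y) = (1535, 32) solves the equation, and by the theorem it is the least positive solution.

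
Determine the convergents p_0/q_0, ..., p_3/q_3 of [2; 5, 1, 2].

2/1, 11/5, 13/6, 37/17

Using the convergent recurrence p_i = a_i*p_{i-1} + p_{i-2}, q_i = a_i*q_{i-1} + q_{i-2} with p_{-2}=0, p_{-1}=1, q_{-2}=1, q_{-1}=0:
  i=0: a_0=2, p_0 = 2*1 + 0 = 2, q_0 = 2*0 + 1 = 1.
  i=1: a_1=5, p_1 = 5*2 + 1 = 11, q_1 = 5*1 + 0 = 5.
  i=2: a_2=1, p_2 = 1*11 + 2 = 13, q_2 = 1*5 + 1 = 6.
  i=3: a_3=2, p_3 = 2*13 + 11 = 37, q_3 = 2*6 + 5 = 17.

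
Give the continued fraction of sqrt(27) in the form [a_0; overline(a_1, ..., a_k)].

Write x_i = (sqrt(27) + m_i)/d_i with (m_0, d_0) = (0, 1). a_0 = floor(sqrt(27)) = 5, since 5^2 = 25 <= 27 < 36 = 6^2.
Iterate m_{i+1} = d_i*a_i - m_i, d_{i+1} = (27 - m_{i+1}^2)/d_i, a_{i+1} = floor((a_0 + m_{i+1})/d_{i+1}):
  m_1 = 1*5 - 0 = 5, d_1 = (27 - 5^2)/1 = 2/1 = 2, a_1 = floor((5 + 5)/2) = 5.
  m_2 = 2*5 - 5 = 5, d_2 = (27 - 5^2)/2 = 2/2 = 1, a_2 = floor((5 + 5)/1) = 10.
  m_3 = 1*10 - 5 = 5, d_3 = (27 - 5^2)/1 = 2/1 = 2: (m_3, d_3) = (m_1, d_1) = (5, 2), so from here the quotients repeat a_1, a_2; the period length is 2.
Hence the expansion of sqrt(27) is a_0 = 5 followed by the repeating block 5, 10 (period 2).

[5; overline(5, 10)]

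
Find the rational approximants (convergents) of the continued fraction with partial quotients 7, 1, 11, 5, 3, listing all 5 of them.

7/1, 8/1, 95/12, 483/61, 1544/195

Using the convergent recurrence p_i = a_i*p_{i-1} + p_{i-2}, q_i = a_i*q_{i-1} + q_{i-2} with p_{-2}=0, p_{-1}=1, q_{-2}=1, q_{-1}=0:
  i=0: a_0=7, p_0 = 7*1 + 0 = 7, q_0 = 7*0 + 1 = 1.
  i=1: a_1=1, p_1 = 1*7 + 1 = 8, q_1 = 1*1 + 0 = 1.
  i=2: a_2=11, p_2 = 11*8 + 7 = 95, q_2 = 11*1 + 1 = 12.
  i=3: a_3=5, p_3 = 5*95 + 8 = 483, q_3 = 5*12 + 1 = 61.
  i=4: a_4=3, p_4 = 3*483 + 95 = 1544, q_4 = 3*61 + 12 = 195.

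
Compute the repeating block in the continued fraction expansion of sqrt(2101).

[45; (1, 5, 8, 5, 1, 90)]

Write x_i = (sqrt(2101) + m_i)/d_i with (m_0, d_0) = (0, 1). a_0 = floor(sqrt(2101)) = 45, since 45^2 = 2025 <= 2101 < 2116 = 46^2.
Iterate m_{i+1} = d_i*a_i - m_i, d_{i+1} = (2101 - m_{i+1}^2)/d_i, a_{i+1} = floor((a_0 + m_{i+1})/d_{i+1}):
  m_1 = 1*45 - 0 = 45, d_1 = (2101 - 45^2)/1 = 76/1 = 76, a_1 = floor((45 + 45)/76) = 1.
  m_2 = 76*1 - 45 = 31, d_2 = (2101 - 31^2)/76 = 1140/76 = 15, a_2 = floor((45 + 31)/15) = 5.
  m_3 = 15*5 - 31 = 44, d_3 = (2101 - 44^2)/15 = 165/15 = 11, a_3 = floor((45 + 44)/11) = 8.
  m_4 = 11*8 - 44 = 44, d_4 = (2101 - 44^2)/11 = 165/11 = 15, a_4 = floor((45 + 44)/15) = 5.
  m_5 = 15*5 - 44 = 31, d_5 = (2101 - 31^2)/15 = 1140/15 = 76, a_5 = floor((45 + 31)/76) = 1.
  m_6 = 76*1 - 31 = 45, d_6 = (2101 - 45^2)/76 = 76/76 = 1, a_6 = floor((45 + 45)/1) = 90.
  m_7 = 1*90 - 45 = 45, d_7 = (2101 - 45^2)/1 = 76/1 = 76: (m_7, d_7) = (m_1, d_1) = (45, 76), so from here the quotients repeat a_1, ..., a_6; the period length is 6.
Hence the expansion of sqrt(2101) is a_0 = 45 followed by the repeating block 1, 5, 8, 5, 1, 90 (period 6).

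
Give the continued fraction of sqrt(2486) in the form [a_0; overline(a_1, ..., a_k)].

[49; overline(1, 6, 7, 1, 1, 8, 1, 1, 7, 6, 1, 98)]

Write x_i = (sqrt(2486) + m_i)/d_i with (m_0, d_0) = (0, 1). a_0 = floor(sqrt(2486)) = 49, since 49^2 = 2401 <= 2486 < 2500 = 50^2.
Iterate m_{i+1} = d_i*a_i - m_i, d_{i+1} = (2486 - m_{i+1}^2)/d_i, a_{i+1} = floor((a_0 + m_{i+1})/d_{i+1}):
  m_1 = 1*49 - 0 = 49, d_1 = (2486 - 49^2)/1 = 85/1 = 85, a_1 = floor((49 + 49)/85) = 1.
  m_2 = 85*1 - 49 = 36, d_2 = (2486 - 36^2)/85 = 1190/85 = 14, a_2 = floor((49 + 36)/14) = 6.
  m_3 = 14*6 - 36 = 48, d_3 = (2486 - 48^2)/14 = 182/14 = 13, a_3 = floor((49 + 48)/13) = 7.
  m_4 = 13*7 - 48 = 43, d_4 = (2486 - 43^2)/13 = 637/13 = 49, a_4 = floor((49 + 43)/49) = 1.
  m_5 = 49*1 - 43 = 6, d_5 = (2486 - 6^2)/49 = 2450/49 = 50, a_5 = floor((49 + 6)/50) = 1.
  m_6 = 50*1 - 6 = 44, d_6 = (2486 - 44^2)/50 = 550/50 = 11, a_6 = floor((49 + 44)/11) = 8.
  m_7 = 11*8 - 44 = 44, d_7 = (2486 - 44^2)/11 = 550/11 = 50, a_7 = floor((49 + 44)/50) = 1.
  m_8 = 50*1 - 44 = 6, d_8 = (2486 - 6^2)/50 = 2450/50 = 49, a_8 = floor((49 + 6)/49) = 1.
  m_9 = 49*1 - 6 = 43, d_9 = (2486 - 43^2)/49 = 637/49 = 13, a_9 = floor((49 + 43)/13) = 7.
  m_10 = 13*7 - 43 = 48, d_10 = (2486 - 48^2)/13 = 182/13 = 14, a_10 = floor((49 + 48)/14) = 6.
  m_11 = 14*6 - 48 = 36, d_11 = (2486 - 36^2)/14 = 1190/14 = 85, a_11 = floor((49 + 36)/85) = 1.
  m_12 = 85*1 - 36 = 49, d_12 = (2486 - 49^2)/85 = 85/85 = 1, a_12 = floor((49 + 49)/1) = 98.
  m_13 = 1*98 - 49 = 49, d_13 = (2486 - 49^2)/1 = 85/1 = 85: (m_13, d_13) = (m_1, d_1) = (49, 85), so from here the quotients repeat a_1, ..., a_12; the period length is 12.
Hence the expansion of sqrt(2486) is a_0 = 49 followed by the repeating block 1, 6, 7, 1, 1, 8, 1, 1, 7, 6, 1, 98 (period 12).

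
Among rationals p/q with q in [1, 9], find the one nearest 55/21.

21/8

Expand x = 55/21 as a continued fraction with the Euclidean algorithm:
  55 = 2*21 + 13, so a_0 = 2.
  21 = 1*13 + 8, so a_1 = 1.
  13 = 1*8 + 5, so a_2 = 1.
  8 = 1*5 + 3, so a_3 = 1.
  5 = 1*3 + 2, so a_4 = 1.
  3 = 1*2 + 1, so a_5 = 1.
  2 = 2*1 + 0, so a_6 = 2.
so x = [2; 1, 1, 1, 1, 1, 2].
Convergents (p_i = a_i*p_{i-1} + p_{i-2}, q_i = a_i*q_{i-1} + q_{i-2} with p_{-2}=0, p_{-1}=1, q_{-2}=1, q_{-1}=0), until the denominator exceeds 9:
  i=0: a_0=2, p_0 = 2*1 + 0 = 2, q_0 = 2*0 + 1 = 1.
  i=1: a_1=1, p_1 = 1*2 + 1 = 3, q_1 = 1*1 + 0 = 1.
  i=2: a_2=1, p_2 = 1*3 + 2 = 5, q_2 = 1*1 + 1 = 2.
  i=3: a_3=1, p_3 = 1*5 + 3 = 8, q_3 = 1*2 + 1 = 3.
  i=4: a_4=1, p_4 = 1*8 + 5 = 13, q_4 = 1*3 + 2 = 5.
  i=5: a_5=1, p_5 = 1*13 + 8 = 21, q_5 = 1*5 + 3 = 8.
  i=6: a_6=2, p_6 = 2*21 + 13 = 55, q_6 = 2*8 + 5 = 21.
q_6 = 21 > 9, so the last convergent with denominator <= 9 is p_5/q_5 = 21/8.
The closest fraction with denominator <= 9 is either p_5/q_5 or the intermediate fraction (k*p_5 + p_4)/(k*q_5 + q_4) with the largest k >= 1 whose denominator stays <= 9; these approach x as k grows, and every other convergent or intermediate fraction in range is farther away.
Largest k: floor((9 - q_4)/q_5) = floor((9 - 5)/8) = 0.
Since k = 0, no intermediate fraction beyond p_5/q_5 has denominator <= 9, so the convergent 21/8 is the closest (its error is |55*8 - 21*21|/(21*8) = 1/168).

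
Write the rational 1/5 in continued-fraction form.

[0; 5]

Run the Euclidean algorithm on 1 and 5; the successive quotients are the partial quotients a_0, a_1, ... (each step inverts the fractional part left over by the previous one):
  1 = 0*5 + 1, so a_0 = 0.
  5 = 5*1 + 0, so a_1 = 5.
The remainder reaches 0 after 2 divisions, so the expansion has 2 partial quotients, read off in order.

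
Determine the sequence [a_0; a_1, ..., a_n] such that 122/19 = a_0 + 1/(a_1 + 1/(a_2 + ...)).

Run the Euclidean algorithm on 122 and 19; the successive quotients are the partial quotients a_0, a_1, ... (each step inverts the fractional part left over by the previous one):
  122 = 6*19 + 8, so a_0 = 6.
  19 = 2*8 + 3, so a_1 = 2.
  8 = 2*3 + 2, so a_2 = 2.
  3 = 1*2 + 1, so a_3 = 1.
  2 = 2*1 + 0, so a_4 = 2.
The remainder reaches 0 after 5 divisions, so the expansion has 5 partial quotients, read off in order.

[6; 2, 2, 1, 2]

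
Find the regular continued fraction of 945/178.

Run the Euclidean algorithm on 945 and 178; the successive quotients are the partial quotients a_0, a_1, ... (each step inverts the fractional part left over by the previous one):
  945 = 5*178 + 55, so a_0 = 5.
  178 = 3*55 + 13, so a_1 = 3.
  55 = 4*13 + 3, so a_2 = 4.
  13 = 4*3 + 1, so a_3 = 4.
  3 = 3*1 + 0, so a_4 = 3.
The remainder reaches 0 after 5 divisions, so the expansion has 5 partial quotients, read off in order.

[5; 3, 4, 4, 3]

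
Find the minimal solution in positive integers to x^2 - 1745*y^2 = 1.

First expand sqrt(1745) as a continued fraction. With x_i = (sqrt(1745) + m_i)/d_i and (m_0, d_0) = (0, 1): a_0 = floor(sqrt(1745)) = 41, since 41^2 = 1681 <= 1745 < 1764 = 42^2.
Iterate m_{i+1} = d_i*a_i - m_i, d_{i+1} = (1745 - m_{i+1}^2)/d_i, a_{i+1} = floor((a_0 + m_{i+1})/d_{i+1}):
  m_1 = 1*41 - 0 = 41, d_1 = (1745 - 41^2)/1 = 64/1 = 64, a_1 = floor((41 + 41)/64) = 1.
  m_2 = 64*1 - 41 = 23, d_2 = (1745 - 23^2)/64 = 1216/64 = 19, a_2 = floor((41 + 23)/19) = 3.
  m_3 = 19*3 - 23 = 34, d_3 = (1745 - 34^2)/19 = 589/19 = 31, a_3 = floor((41 + 34)/31) = 2.
  m_4 = 31*2 - 34 = 28, d_4 = (1745 - 28^2)/31 = 961/31 = 31, a_4 = floor((41 + 28)/31) = 2.
  m_5 = 31*2 - 28 = 34, d_5 = (1745 - 34^2)/31 = 589/31 = 19, a_5 = floor((41 + 34)/19) = 3.
  m_6 = 19*3 - 34 = 23, d_6 = (1745 - 23^2)/19 = 1216/19 = 64, a_6 = floor((41 + 23)/64) = 1.
  m_7 = 64*1 - 23 = 41, d_7 = (1745 - 41^2)/64 = 64/64 = 1, a_7 = floor((41 + 41)/1) = 82.
  m_8 = 1*82 - 41 = 41, d_8 = (1745 - 41^2)/1 = 64/1 = 64: (m_8, d_8) = (m_1, d_1) = (41, 64), so from here the quotients repeat a_1, ..., a_7; the period length is 7.
So sqrt(1745) = [41; (1, 3, 2, 2, 3, 1, 82)] with period length k = 7.
k is odd, so (p_{k-1}, q_{k-1}) only solves x^2 - 1745y^2 = -1 and the fundamental solution of x^2 - 1745y^2 = 1 is (p_{2k-1}, q_{2k-1}) = (p_13, q_13); compute convergents through index 13, running through the period twice.
Convergents (p_i = a_i*p_{i-1} + p_{i-2}, q_i = a_i*q_{i-1} + q_{i-2} with p_{-2}=0, p_{-1}=1, q_{-2}=1, q_{-1}=0):
  i=0: a_0=41, p_0 = 41*1 + 0 = 41, q_0 = 41*0 + 1 = 1.
  i=1: a_1=1, p_1 = 1*41 + 1 = 42, q_1 = 1*1 + 0 = 1.
  i=2: a_2=3, p_2 = 3*42 + 41 = 167, q_2 = 3*1 + 1 = 4.
  i=3: a_3=2, p_3 = 2*167 + 42 = 376, q_3 = 2*4 + 1 = 9.
  i=4: a_4=2, p_4 = 2*376 + 167 = 919, q_4 = 2*9 + 4 = 22.
  i=5: a_5=3, p_5 = 3*919 + 376 = 3133, q_5 = 3*22 + 9 = 75.
  i=6: a_6=1, p_6 = 1*3133 + 919 = 4052, q_6 = 1*75 + 22 = 97.
  i=7: a_7=82, p_7 = 82*4052 + 3133 = 335397, q_7 = 82*97 + 75 = 8029.
  i=8: a_8=1, p_8 = 1*335397 + 4052 = 339449, q_8 = 1*8029 + 97 = 8126.
  i=9: a_9=3, p_9 = 3*339449 + 335397 = 1353744, q_9 = 3*8126 + 8029 = 32407.
  i=10: a_10=2, p_10 = 2*1353744 + 339449 = 3046937, q_10 = 2*32407 + 8126 = 72940.
  i=11: a_11=2, p_11 = 2*3046937 + 1353744 = 7447618, q_11 = 2*72940 + 32407 = 178287.
  i=12: a_12=3, p_12 = 3*7447618 + 3046937 = 25389791, q_12 = 3*178287 + 72940 = 607801.
  i=13: a_13=1, p_13 = 1*25389791 + 7447618 = 32837409, q_13 = 1*607801 + 178287 = 786088.
Indeed p_6^2 - 1745*q_6^2 = 16418704 - 16418705 = -1, not +1.
Check: 32837409^2 - 1745*786088^2 = 1078295429833281 - 1078295429833280 = 1, so (x, y) = (32837409, 786088) solves the equation, and by the theorem it is the least positive solution.

(x, y) = (32837409, 786088)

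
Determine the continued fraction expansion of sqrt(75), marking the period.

Write x_i = (sqrt(75) + m_i)/d_i with (m_0, d_0) = (0, 1). a_0 = floor(sqrt(75)) = 8, since 8^2 = 64 <= 75 < 81 = 9^2.
Iterate m_{i+1} = d_i*a_i - m_i, d_{i+1} = (75 - m_{i+1}^2)/d_i, a_{i+1} = floor((a_0 + m_{i+1})/d_{i+1}):
  m_1 = 1*8 - 0 = 8, d_1 = (75 - 8^2)/1 = 11/1 = 11, a_1 = floor((8 + 8)/11) = 1.
  m_2 = 11*1 - 8 = 3, d_2 = (75 - 3^2)/11 = 66/11 = 6, a_2 = floor((8 + 3)/6) = 1.
  m_3 = 6*1 - 3 = 3, d_3 = (75 - 3^2)/6 = 66/6 = 11, a_3 = floor((8 + 3)/11) = 1.
  m_4 = 11*1 - 3 = 8, d_4 = (75 - 8^2)/11 = 11/11 = 1, a_4 = floor((8 + 8)/1) = 16.
  m_5 = 1*16 - 8 = 8, d_5 = (75 - 8^2)/1 = 11/1 = 11: (m_5, d_5) = (m_1, d_1) = (8, 11), so from here the quotients repeat a_1, ..., a_4; the period length is 4.
Hence the expansion of sqrt(75) is a_0 = 8 followed by the repeating block 1, 1, 1, 16 (period 4).

[8; (1, 1, 1, 16)]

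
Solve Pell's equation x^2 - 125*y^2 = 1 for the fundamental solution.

(x, y) = (930249, 83204)

First expand sqrt(125) as a continued fraction. With x_i = (sqrt(125) + m_i)/d_i and (m_0, d_0) = (0, 1): a_0 = floor(sqrt(125)) = 11, since 11^2 = 121 <= 125 < 144 = 12^2.
Iterate m_{i+1} = d_i*a_i - m_i, d_{i+1} = (125 - m_{i+1}^2)/d_i, a_{i+1} = floor((a_0 + m_{i+1})/d_{i+1}):
  m_1 = 1*11 - 0 = 11, d_1 = (125 - 11^2)/1 = 4/1 = 4, a_1 = floor((11 + 11)/4) = 5.
  m_2 = 4*5 - 11 = 9, d_2 = (125 - 9^2)/4 = 44/4 = 11, a_2 = floor((11 + 9)/11) = 1.
  m_3 = 11*1 - 9 = 2, d_3 = (125 - 2^2)/11 = 121/11 = 11, a_3 = floor((11 + 2)/11) = 1.
  m_4 = 11*1 - 2 = 9, d_4 = (125 - 9^2)/11 = 44/11 = 4, a_4 = floor((11 + 9)/4) = 5.
  m_5 = 4*5 - 9 = 11, d_5 = (125 - 11^2)/4 = 4/4 = 1, a_5 = floor((11 + 11)/1) = 22.
  m_6 = 1*22 - 11 = 11, d_6 = (125 - 11^2)/1 = 4/1 = 4: (m_6, d_6) = (m_1, d_1) = (11, 4), so from here the quotients repeat a_1, ..., a_5; the period length is 5.
So sqrt(125) = [11; (5, 1, 1, 5, 22)] with period length k = 5.
k is odd, so (p_{k-1}, q_{k-1}) only solves x^2 - 125y^2 = -1 and the fundamental solution of x^2 - 125y^2 = 1 is (p_{2k-1}, q_{2k-1}) = (p_9, q_9); compute convergents through index 9, running through the period twice.
Convergents (p_i = a_i*p_{i-1} + p_{i-2}, q_i = a_i*q_{i-1} + q_{i-2} with p_{-2}=0, p_{-1}=1, q_{-2}=1, q_{-1}=0):
  i=0: a_0=11, p_0 = 11*1 + 0 = 11, q_0 = 11*0 + 1 = 1.
  i=1: a_1=5, p_1 = 5*11 + 1 = 56, q_1 = 5*1 + 0 = 5.
  i=2: a_2=1, p_2 = 1*56 + 11 = 67, q_2 = 1*5 + 1 = 6.
  i=3: a_3=1, p_3 = 1*67 + 56 = 123, q_3 = 1*6 + 5 = 11.
  i=4: a_4=5, p_4 = 5*123 + 67 = 682, q_4 = 5*11 + 6 = 61.
  i=5: a_5=22, p_5 = 22*682 + 123 = 15127, q_5 = 22*61 + 11 = 1353.
  i=6: a_6=5, p_6 = 5*15127 + 682 = 76317, q_6 = 5*1353 + 61 = 6826.
  i=7: a_7=1, p_7 = 1*76317 + 15127 = 91444, q_7 = 1*6826 + 1353 = 8179.
  i=8: a_8=1, p_8 = 1*91444 + 76317 = 167761, q_8 = 1*8179 + 6826 = 15005.
  i=9: a_9=5, p_9 = 5*167761 + 91444 = 930249, q_9 = 5*15005 + 8179 = 83204.
Indeed p_4^2 - 125*q_4^2 = 465124 - 465125 = -1, not +1.
Check: 930249^2 - 125*83204^2 = 865363202001 - 865363202000 = 1, so (x, y) = (930249, 83204) solves the equation, and by the theorem it is the least positive solution.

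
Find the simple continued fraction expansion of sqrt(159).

[12; (1, 1, 1, 1, 3, 1, 1, 1, 1, 24)]

Write x_i = (sqrt(159) + m_i)/d_i with (m_0, d_0) = (0, 1). a_0 = floor(sqrt(159)) = 12, since 12^2 = 144 <= 159 < 169 = 13^2.
Iterate m_{i+1} = d_i*a_i - m_i, d_{i+1} = (159 - m_{i+1}^2)/d_i, a_{i+1} = floor((a_0 + m_{i+1})/d_{i+1}):
  m_1 = 1*12 - 0 = 12, d_1 = (159 - 12^2)/1 = 15/1 = 15, a_1 = floor((12 + 12)/15) = 1.
  m_2 = 15*1 - 12 = 3, d_2 = (159 - 3^2)/15 = 150/15 = 10, a_2 = floor((12 + 3)/10) = 1.
  m_3 = 10*1 - 3 = 7, d_3 = (159 - 7^2)/10 = 110/10 = 11, a_3 = floor((12 + 7)/11) = 1.
  m_4 = 11*1 - 7 = 4, d_4 = (159 - 4^2)/11 = 143/11 = 13, a_4 = floor((12 + 4)/13) = 1.
  m_5 = 13*1 - 4 = 9, d_5 = (159 - 9^2)/13 = 78/13 = 6, a_5 = floor((12 + 9)/6) = 3.
  m_6 = 6*3 - 9 = 9, d_6 = (159 - 9^2)/6 = 78/6 = 13, a_6 = floor((12 + 9)/13) = 1.
  m_7 = 13*1 - 9 = 4, d_7 = (159 - 4^2)/13 = 143/13 = 11, a_7 = floor((12 + 4)/11) = 1.
  m_8 = 11*1 - 4 = 7, d_8 = (159 - 7^2)/11 = 110/11 = 10, a_8 = floor((12 + 7)/10) = 1.
  m_9 = 10*1 - 7 = 3, d_9 = (159 - 3^2)/10 = 150/10 = 15, a_9 = floor((12 + 3)/15) = 1.
  m_10 = 15*1 - 3 = 12, d_10 = (159 - 12^2)/15 = 15/15 = 1, a_10 = floor((12 + 12)/1) = 24.
  m_11 = 1*24 - 12 = 12, d_11 = (159 - 12^2)/1 = 15/1 = 15: (m_11, d_11) = (m_1, d_1) = (12, 15), so from here the quotients repeat a_1, ..., a_10; the period length is 10.
Hence the expansion of sqrt(159) is a_0 = 12 followed by the repeating block 1, 1, 1, 1, 3, 1, 1, 1, 1, 24 (period 10).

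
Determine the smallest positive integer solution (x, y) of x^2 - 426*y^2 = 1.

(x, y) = (88751, 4300)

First expand sqrt(426) as a continued fraction. With x_i = (sqrt(426) + m_i)/d_i and (m_0, d_0) = (0, 1): a_0 = floor(sqrt(426)) = 20, since 20^2 = 400 <= 426 < 441 = 21^2.
Iterate m_{i+1} = d_i*a_i - m_i, d_{i+1} = (426 - m_{i+1}^2)/d_i, a_{i+1} = floor((a_0 + m_{i+1})/d_{i+1}):
  m_1 = 1*20 - 0 = 20, d_1 = (426 - 20^2)/1 = 26/1 = 26, a_1 = floor((20 + 20)/26) = 1.
  m_2 = 26*1 - 20 = 6, d_2 = (426 - 6^2)/26 = 390/26 = 15, a_2 = floor((20 + 6)/15) = 1.
  m_3 = 15*1 - 6 = 9, d_3 = (426 - 9^2)/15 = 345/15 = 23, a_3 = floor((20 + 9)/23) = 1.
  m_4 = 23*1 - 9 = 14, d_4 = (426 - 14^2)/23 = 230/23 = 10, a_4 = floor((20 + 14)/10) = 3.
  m_5 = 10*3 - 14 = 16, d_5 = (426 - 16^2)/10 = 170/10 = 17, a_5 = floor((20 + 16)/17) = 2.
  m_6 = 17*2 - 16 = 18, d_6 = (426 - 18^2)/17 = 102/17 = 6, a_6 = floor((20 + 18)/6) = 6.
  m_7 = 6*6 - 18 = 18, d_7 = (426 - 18^2)/6 = 102/6 = 17, a_7 = floor((20 + 18)/17) = 2.
  m_8 = 17*2 - 18 = 16, d_8 = (426 - 16^2)/17 = 170/17 = 10, a_8 = floor((20 + 16)/10) = 3.
  m_9 = 10*3 - 16 = 14, d_9 = (426 - 14^2)/10 = 230/10 = 23, a_9 = floor((20 + 14)/23) = 1.
  m_10 = 23*1 - 14 = 9, d_10 = (426 - 9^2)/23 = 345/23 = 15, a_10 = floor((20 + 9)/15) = 1.
  m_11 = 15*1 - 9 = 6, d_11 = (426 - 6^2)/15 = 390/15 = 26, a_11 = floor((20 + 6)/26) = 1.
  m_12 = 26*1 - 6 = 20, d_12 = (426 - 20^2)/26 = 26/26 = 1, a_12 = floor((20 + 20)/1) = 40.
  m_13 = 1*40 - 20 = 20, d_13 = (426 - 20^2)/1 = 26/1 = 26: (m_13, d_13) = (m_1, d_1) = (20, 26), so from here the quotients repeat a_1, ..., a_12; the period length is 12.
So sqrt(426) = [20; (1, 1, 1, 3, 2, 6, 2, 3, 1, 1, 1, 40)] with period length k = 12.
k is even, so the fundamental solution of x^2 - 426y^2 = 1 is (p_{k-1}, q_{k-1}) = (p_11, q_11); compute convergents through index 11.
Convergents (p_i = a_i*p_{i-1} + p_{i-2}, q_i = a_i*q_{i-1} + q_{i-2} with p_{-2}=0, p_{-1}=1, q_{-2}=1, q_{-1}=0):
  i=0: a_0=20, p_0 = 20*1 + 0 = 20, q_0 = 20*0 + 1 = 1.
  i=1: a_1=1, p_1 = 1*20 + 1 = 21, q_1 = 1*1 + 0 = 1.
  i=2: a_2=1, p_2 = 1*21 + 20 = 41, q_2 = 1*1 + 1 = 2.
  i=3: a_3=1, p_3 = 1*41 + 21 = 62, q_3 = 1*2 + 1 = 3.
  i=4: a_4=3, p_4 = 3*62 + 41 = 227, q_4 = 3*3 + 2 = 11.
  i=5: a_5=2, p_5 = 2*227 + 62 = 516, q_5 = 2*11 + 3 = 25.
  i=6: a_6=6, p_6 = 6*516 + 227 = 3323, q_6 = 6*25 + 11 = 161.
  i=7: a_7=2, p_7 = 2*3323 + 516 = 7162, q_7 = 2*161 + 25 = 347.
  i=8: a_8=3, p_8 = 3*7162 + 3323 = 24809, q_8 = 3*347 + 161 = 1202.
  i=9: a_9=1, p_9 = 1*24809 + 7162 = 31971, q_9 = 1*1202 + 347 = 1549.
  i=10: a_10=1, p_10 = 1*31971 + 24809 = 56780, q_10 = 1*1549 + 1202 = 2751.
  i=11: a_11=1, p_11 = 1*56780 + 31971 = 88751, q_11 = 1*2751 + 1549 = 4300.
Check: 88751^2 - 426*4300^2 = 7876740001 - 7876740000 = 1, so (x, y) = (88751, 4300) solves the equation, and by the theorem it is the least positive solution.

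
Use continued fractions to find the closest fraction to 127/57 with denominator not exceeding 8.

Expand x = 127/57 as a continued fraction with the Euclidean algorithm:
  127 = 2*57 + 13, so a_0 = 2.
  57 = 4*13 + 5, so a_1 = 4.
  13 = 2*5 + 3, so a_2 = 2.
  5 = 1*3 + 2, so a_3 = 1.
  3 = 1*2 + 1, so a_4 = 1.
  2 = 2*1 + 0, so a_5 = 2.
so x = [2; 4, 2, 1, 1, 2].
Convergents (p_i = a_i*p_{i-1} + p_{i-2}, q_i = a_i*q_{i-1} + q_{i-2} with p_{-2}=0, p_{-1}=1, q_{-2}=1, q_{-1}=0), until the denominator exceeds 8:
  i=0: a_0=2, p_0 = 2*1 + 0 = 2, q_0 = 2*0 + 1 = 1.
  i=1: a_1=4, p_1 = 4*2 + 1 = 9, q_1 = 4*1 + 0 = 4.
  i=2: a_2=2, p_2 = 2*9 + 2 = 20, q_2 = 2*4 + 1 = 9.
q_2 = 9 > 8, so the last convergent with denominator <= 8 is p_1/q_1 = 9/4.
The closest fraction with denominator <= 8 is either p_1/q_1 or the intermediate fraction (k*p_1 + p_0)/(k*q_1 + q_0) with the largest k >= 1 whose denominator stays <= 8; these approach x as k grows, and every other convergent or intermediate fraction in range is farther away.
Largest k: floor((8 - q_0)/q_1) = floor((8 - 1)/4) = 1.
That gives (1*9 + 2)/(1*4 + 1) = 11/5.
Compare the errors: |x - 9/4| = |127*4 - 9*57|/(57*4) = 5/228, and |x - 11/5| = |127*5 - 11*57|/(57*5) = 8/285.
Cross-multiplying, 5*285 = 1425 < 1824 = 8*228, so 5/228 is smaller: the convergent 9/4 is closer to x than 11/5.

9/4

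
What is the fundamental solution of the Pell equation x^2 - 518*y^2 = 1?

First expand sqrt(518) as a continued fraction. With x_i = (sqrt(518) + m_i)/d_i and (m_0, d_0) = (0, 1): a_0 = floor(sqrt(518)) = 22, since 22^2 = 484 <= 518 < 529 = 23^2.
Iterate m_{i+1} = d_i*a_i - m_i, d_{i+1} = (518 - m_{i+1}^2)/d_i, a_{i+1} = floor((a_0 + m_{i+1})/d_{i+1}):
  m_1 = 1*22 - 0 = 22, d_1 = (518 - 22^2)/1 = 34/1 = 34, a_1 = floor((22 + 22)/34) = 1.
  m_2 = 34*1 - 22 = 12, d_2 = (518 - 12^2)/34 = 374/34 = 11, a_2 = floor((22 + 12)/11) = 3.
  m_3 = 11*3 - 12 = 21, d_3 = (518 - 21^2)/11 = 77/11 = 7, a_3 = floor((22 + 21)/7) = 6.
  m_4 = 7*6 - 21 = 21, d_4 = (518 - 21^2)/7 = 77/7 = 11, a_4 = floor((22 + 21)/11) = 3.
  m_5 = 11*3 - 21 = 12, d_5 = (518 - 12^2)/11 = 374/11 = 34, a_5 = floor((22 + 12)/34) = 1.
  m_6 = 34*1 - 12 = 22, d_6 = (518 - 22^2)/34 = 34/34 = 1, a_6 = floor((22 + 22)/1) = 44.
  m_7 = 1*44 - 22 = 22, d_7 = (518 - 22^2)/1 = 34/1 = 34: (m_7, d_7) = (m_1, d_1) = (22, 34), so from here the quotients repeat a_1, ..., a_6; the period length is 6.
So sqrt(518) = [22; (1, 3, 6, 3, 1, 44)] with period length k = 6.
k is even, so the fundamental solution of x^2 - 518y^2 = 1 is (p_{k-1}, q_{k-1}) = (p_5, q_5); compute convergents through index 5.
Convergents (p_i = a_i*p_{i-1} + p_{i-2}, q_i = a_i*q_{i-1} + q_{i-2} with p_{-2}=0, p_{-1}=1, q_{-2}=1, q_{-1}=0):
  i=0: a_0=22, p_0 = 22*1 + 0 = 22, q_0 = 22*0 + 1 = 1.
  i=1: a_1=1, p_1 = 1*22 + 1 = 23, q_1 = 1*1 + 0 = 1.
  i=2: a_2=3, p_2 = 3*23 + 22 = 91, q_2 = 3*1 + 1 = 4.
  i=3: a_3=6, p_3 = 6*91 + 23 = 569, q_3 = 6*4 + 1 = 25.
  i=4: a_4=3, p_4 = 3*569 + 91 = 1798, q_4 = 3*25 + 4 = 79.
  i=5: a_5=1, p_5 = 1*1798 + 569 = 2367, q_5 = 1*79 + 25 = 104.
Check: 2367^2 - 518*104^2 = 5602689 - 5602688 = 1, so (x, y) = (2367, 104) solves the equation, and by the theorem it is the least positive solution.

(x, y) = (2367, 104)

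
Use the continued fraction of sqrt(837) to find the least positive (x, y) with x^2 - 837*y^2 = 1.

First expand sqrt(837) as a continued fraction. With x_i = (sqrt(837) + m_i)/d_i and (m_0, d_0) = (0, 1): a_0 = floor(sqrt(837)) = 28, since 28^2 = 784 <= 837 < 841 = 29^2.
Iterate m_{i+1} = d_i*a_i - m_i, d_{i+1} = (837 - m_{i+1}^2)/d_i, a_{i+1} = floor((a_0 + m_{i+1})/d_{i+1}):
  m_1 = 1*28 - 0 = 28, d_1 = (837 - 28^2)/1 = 53/1 = 53, a_1 = floor((28 + 28)/53) = 1.
  m_2 = 53*1 - 28 = 25, d_2 = (837 - 25^2)/53 = 212/53 = 4, a_2 = floor((28 + 25)/4) = 13.
  m_3 = 4*13 - 25 = 27, d_3 = (837 - 27^2)/4 = 108/4 = 27, a_3 = floor((28 + 27)/27) = 2.
  m_4 = 27*2 - 27 = 27, d_4 = (837 - 27^2)/27 = 108/27 = 4, a_4 = floor((28 + 27)/4) = 13.
  m_5 = 4*13 - 27 = 25, d_5 = (837 - 25^2)/4 = 212/4 = 53, a_5 = floor((28 + 25)/53) = 1.
  m_6 = 53*1 - 25 = 28, d_6 = (837 - 28^2)/53 = 53/53 = 1, a_6 = floor((28 + 28)/1) = 56.
  m_7 = 1*56 - 28 = 28, d_7 = (837 - 28^2)/1 = 53/1 = 53: (m_7, d_7) = (m_1, d_1) = (28, 53), so from here the quotients repeat a_1, ..., a_6; the period length is 6.
So sqrt(837) = [28; (1, 13, 2, 13, 1, 56)] with period length k = 6.
k is even, so the fundamental solution of x^2 - 837y^2 = 1 is (p_{k-1}, q_{k-1}) = (p_5, q_5); compute convergents through index 5.
Convergents (p_i = a_i*p_{i-1} + p_{i-2}, q_i = a_i*q_{i-1} + q_{i-2} with p_{-2}=0, p_{-1}=1, q_{-2}=1, q_{-1}=0):
  i=0: a_0=28, p_0 = 28*1 + 0 = 28, q_0 = 28*0 + 1 = 1.
  i=1: a_1=1, p_1 = 1*28 + 1 = 29, q_1 = 1*1 + 0 = 1.
  i=2: a_2=13, p_2 = 13*29 + 28 = 405, q_2 = 13*1 + 1 = 14.
  i=3: a_3=2, p_3 = 2*405 + 29 = 839, q_3 = 2*14 + 1 = 29.
  i=4: a_4=13, p_4 = 13*839 + 405 = 11312, q_4 = 13*29 + 14 = 391.
  i=5: a_5=1, p_5 = 1*11312 + 839 = 12151, q_5 = 1*391 + 29 = 420.
Check: 12151^2 - 837*420^2 = 147646801 - 147646800 = 1, so (x, y) = (12151, 420) solves the equation, and by the theorem it is the least positive solution.

(x, y) = (12151, 420)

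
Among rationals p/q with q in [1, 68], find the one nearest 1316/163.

Expand x = 1316/163 as a continued fraction with the Euclidean algorithm:
  1316 = 8*163 + 12, so a_0 = 8.
  163 = 13*12 + 7, so a_1 = 13.
  12 = 1*7 + 5, so a_2 = 1.
  7 = 1*5 + 2, so a_3 = 1.
  5 = 2*2 + 1, so a_4 = 2.
  2 = 2*1 + 0, so a_5 = 2.
so x = [8; 13, 1, 1, 2, 2].
Convergents (p_i = a_i*p_{i-1} + p_{i-2}, q_i = a_i*q_{i-1} + q_{i-2} with p_{-2}=0, p_{-1}=1, q_{-2}=1, q_{-1}=0), until the denominator exceeds 68:
  i=0: a_0=8, p_0 = 8*1 + 0 = 8, q_0 = 8*0 + 1 = 1.
  i=1: a_1=13, p_1 = 13*8 + 1 = 105, q_1 = 13*1 + 0 = 13.
  i=2: a_2=1, p_2 = 1*105 + 8 = 113, q_2 = 1*13 + 1 = 14.
  i=3: a_3=1, p_3 = 1*113 + 105 = 218, q_3 = 1*14 + 13 = 27.
  i=4: a_4=2, p_4 = 2*218 + 113 = 549, q_4 = 2*27 + 14 = 68.
  i=5: a_5=2, p_5 = 2*549 + 218 = 1316, q_5 = 2*68 + 27 = 163.
q_5 = 163 > 68, so the last convergent with denominator <= 68 is p_4/q_4 = 549/68.
The closest fraction with denominator <= 68 is either p_4/q_4 or the intermediate fraction (k*p_4 + p_3)/(k*q_4 + q_3) with the largest k >= 1 whose denominator stays <= 68; these approach x as k grows, and every other convergent or intermediate fraction in range is farther away.
Largest k: floor((68 - q_3)/q_4) = floor((68 - 27)/68) = 0.
Since k = 0, no intermediate fraction beyond p_4/q_4 has denominator <= 68, so the convergent 549/68 is the closest (its error is |1316*68 - 549*163|/(163*68) = 1/11084).

549/68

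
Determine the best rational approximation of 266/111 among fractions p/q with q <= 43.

103/43

Expand x = 266/111 as a continued fraction with the Euclidean algorithm:
  266 = 2*111 + 44, so a_0 = 2.
  111 = 2*44 + 23, so a_1 = 2.
  44 = 1*23 + 21, so a_2 = 1.
  23 = 1*21 + 2, so a_3 = 1.
  21 = 10*2 + 1, so a_4 = 10.
  2 = 2*1 + 0, so a_5 = 2.
so x = [2; 2, 1, 1, 10, 2].
Convergents (p_i = a_i*p_{i-1} + p_{i-2}, q_i = a_i*q_{i-1} + q_{i-2} with p_{-2}=0, p_{-1}=1, q_{-2}=1, q_{-1}=0), until the denominator exceeds 43:
  i=0: a_0=2, p_0 = 2*1 + 0 = 2, q_0 = 2*0 + 1 = 1.
  i=1: a_1=2, p_1 = 2*2 + 1 = 5, q_1 = 2*1 + 0 = 2.
  i=2: a_2=1, p_2 = 1*5 + 2 = 7, q_2 = 1*2 + 1 = 3.
  i=3: a_3=1, p_3 = 1*7 + 5 = 12, q_3 = 1*3 + 2 = 5.
  i=4: a_4=10, p_4 = 10*12 + 7 = 127, q_4 = 10*5 + 3 = 53.
q_4 = 53 > 43, so the last convergent with denominator <= 43 is p_3/q_3 = 12/5.
The closest fraction with denominator <= 43 is either p_3/q_3 or the intermediate fraction (k*p_3 + p_2)/(k*q_3 + q_2) with the largest k >= 1 whose denominator stays <= 43; these approach x as k grows, and every other convergent or intermediate fraction in range is farther away.
Largest k: floor((43 - q_2)/q_3) = floor((43 - 3)/5) = 8.
That gives (8*12 + 7)/(8*5 + 3) = 103/43.
Compare the errors: |x - 12/5| = |266*5 - 12*111|/(111*5) = 2/555, and |x - 103/43| = |266*43 - 103*111|/(111*43) = 5/4773.
Cross-multiplying, 5*555 = 2775 < 9546 = 2*4773, so 5/4773 is smaller: the intermediate fraction 103/43 is closer to x than 12/5.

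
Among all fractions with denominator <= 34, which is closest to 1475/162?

Expand x = 1475/162 as a continued fraction with the Euclidean algorithm:
  1475 = 9*162 + 17, so a_0 = 9.
  162 = 9*17 + 9, so a_1 = 9.
  17 = 1*9 + 8, so a_2 = 1.
  9 = 1*8 + 1, so a_3 = 1.
  8 = 8*1 + 0, so a_4 = 8.
so x = [9; 9, 1, 1, 8].
Convergents (p_i = a_i*p_{i-1} + p_{i-2}, q_i = a_i*q_{i-1} + q_{i-2} with p_{-2}=0, p_{-1}=1, q_{-2}=1, q_{-1}=0), until the denominator exceeds 34:
  i=0: a_0=9, p_0 = 9*1 + 0 = 9, q_0 = 9*0 + 1 = 1.
  i=1: a_1=9, p_1 = 9*9 + 1 = 82, q_1 = 9*1 + 0 = 9.
  i=2: a_2=1, p_2 = 1*82 + 9 = 91, q_2 = 1*9 + 1 = 10.
  i=3: a_3=1, p_3 = 1*91 + 82 = 173, q_3 = 1*10 + 9 = 19.
  i=4: a_4=8, p_4 = 8*173 + 91 = 1475, q_4 = 8*19 + 10 = 162.
q_4 = 162 > 34, so the last convergent with denominator <= 34 is p_3/q_3 = 173/19.
The closest fraction with denominator <= 34 is either p_3/q_3 or the intermediate fraction (k*p_3 + p_2)/(k*q_3 + q_2) with the largest k >= 1 whose denominator stays <= 34; these approach x as k grows, and every other convergent or intermediate fraction in range is farther away.
Largest k: floor((34 - q_2)/q_3) = floor((34 - 10)/19) = 1.
That gives (1*173 + 91)/(1*19 + 10) = 264/29.
Compare the errors: |x - 173/19| = |1475*19 - 173*162|/(162*19) = 1/3078, and |x - 264/29| = |1475*29 - 264*162|/(162*29) = 7/4698.
Cross-multiplying, 1*4698 = 4698 < 21546 = 7*3078, so 1/3078 is smaller: the convergent 173/19 is closer to x than 264/29.

173/19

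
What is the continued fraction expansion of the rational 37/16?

[2; 3, 5]

Run the Euclidean algorithm on 37 and 16; the successive quotients are the partial quotients a_0, a_1, ... (each step inverts the fractional part left over by the previous one):
  37 = 2*16 + 5, so a_0 = 2.
  16 = 3*5 + 1, so a_1 = 3.
  5 = 5*1 + 0, so a_2 = 5.
The remainder reaches 0 after 3 divisions, so the expansion has 3 partial quotients, read off in order.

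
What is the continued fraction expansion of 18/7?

[2; 1, 1, 3]

Run the Euclidean algorithm on 18 and 7; the successive quotients are the partial quotients a_0, a_1, ... (each step inverts the fractional part left over by the previous one):
  18 = 2*7 + 4, so a_0 = 2.
  7 = 1*4 + 3, so a_1 = 1.
  4 = 1*3 + 1, so a_2 = 1.
  3 = 3*1 + 0, so a_3 = 3.
The remainder reaches 0 after 4 divisions, so the expansion has 4 partial quotients, read off in order.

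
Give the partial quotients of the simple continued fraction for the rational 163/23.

[7; 11, 2]

Run the Euclidean algorithm on 163 and 23; the successive quotients are the partial quotients a_0, a_1, ... (each step inverts the fractional part left over by the previous one):
  163 = 7*23 + 2, so a_0 = 7.
  23 = 11*2 + 1, so a_1 = 11.
  2 = 2*1 + 0, so a_2 = 2.
The remainder reaches 0 after 3 divisions, so the expansion has 3 partial quotients, read off in order.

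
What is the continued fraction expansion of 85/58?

Run the Euclidean algorithm on 85 and 58; the successive quotients are the partial quotients a_0, a_1, ... (each step inverts the fractional part left over by the previous one):
  85 = 1*58 + 27, so a_0 = 1.
  58 = 2*27 + 4, so a_1 = 2.
  27 = 6*4 + 3, so a_2 = 6.
  4 = 1*3 + 1, so a_3 = 1.
  3 = 3*1 + 0, so a_4 = 3.
The remainder reaches 0 after 5 divisions, so the expansion has 5 partial quotients, read off in order.

[1; 2, 6, 1, 3]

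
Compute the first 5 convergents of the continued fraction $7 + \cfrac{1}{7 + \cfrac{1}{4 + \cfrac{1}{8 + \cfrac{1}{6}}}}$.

7/1, 50/7, 207/29, 1706/239, 10443/1463

Using the convergent recurrence p_i = a_i*p_{i-1} + p_{i-2}, q_i = a_i*q_{i-1} + q_{i-2} with p_{-2}=0, p_{-1}=1, q_{-2}=1, q_{-1}=0:
  i=0: a_0=7, p_0 = 7*1 + 0 = 7, q_0 = 7*0 + 1 = 1.
  i=1: a_1=7, p_1 = 7*7 + 1 = 50, q_1 = 7*1 + 0 = 7.
  i=2: a_2=4, p_2 = 4*50 + 7 = 207, q_2 = 4*7 + 1 = 29.
  i=3: a_3=8, p_3 = 8*207 + 50 = 1706, q_3 = 8*29 + 7 = 239.
  i=4: a_4=6, p_4 = 6*1706 + 207 = 10443, q_4 = 6*239 + 29 = 1463.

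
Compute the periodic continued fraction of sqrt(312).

Write x_i = (sqrt(312) + m_i)/d_i with (m_0, d_0) = (0, 1). a_0 = floor(sqrt(312)) = 17, since 17^2 = 289 <= 312 < 324 = 18^2.
Iterate m_{i+1} = d_i*a_i - m_i, d_{i+1} = (312 - m_{i+1}^2)/d_i, a_{i+1} = floor((a_0 + m_{i+1})/d_{i+1}):
  m_1 = 1*17 - 0 = 17, d_1 = (312 - 17^2)/1 = 23/1 = 23, a_1 = floor((17 + 17)/23) = 1.
  m_2 = 23*1 - 17 = 6, d_2 = (312 - 6^2)/23 = 276/23 = 12, a_2 = floor((17 + 6)/12) = 1.
  m_3 = 12*1 - 6 = 6, d_3 = (312 - 6^2)/12 = 276/12 = 23, a_3 = floor((17 + 6)/23) = 1.
  m_4 = 23*1 - 6 = 17, d_4 = (312 - 17^2)/23 = 23/23 = 1, a_4 = floor((17 + 17)/1) = 34.
  m_5 = 1*34 - 17 = 17, d_5 = (312 - 17^2)/1 = 23/1 = 23: (m_5, d_5) = (m_1, d_1) = (17, 23), so from here the quotients repeat a_1, ..., a_4; the period length is 4.
Hence the expansion of sqrt(312) is a_0 = 17 followed by the repeating block 1, 1, 1, 34 (period 4).

[17; (1, 1, 1, 34)]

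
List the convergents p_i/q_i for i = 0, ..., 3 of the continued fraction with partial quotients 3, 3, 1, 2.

Using the convergent recurrence p_i = a_i*p_{i-1} + p_{i-2}, q_i = a_i*q_{i-1} + q_{i-2} with p_{-2}=0, p_{-1}=1, q_{-2}=1, q_{-1}=0:
  i=0: a_0=3, p_0 = 3*1 + 0 = 3, q_0 = 3*0 + 1 = 1.
  i=1: a_1=3, p_1 = 3*3 + 1 = 10, q_1 = 3*1 + 0 = 3.
  i=2: a_2=1, p_2 = 1*10 + 3 = 13, q_2 = 1*3 + 1 = 4.
  i=3: a_3=2, p_3 = 2*13 + 10 = 36, q_3 = 2*4 + 3 = 11.

3/1, 10/3, 13/4, 36/11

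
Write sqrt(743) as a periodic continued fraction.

[27; (3, 1, 7, 27, 7, 1, 3, 54)]

Write x_i = (sqrt(743) + m_i)/d_i with (m_0, d_0) = (0, 1). a_0 = floor(sqrt(743)) = 27, since 27^2 = 729 <= 743 < 784 = 28^2.
Iterate m_{i+1} = d_i*a_i - m_i, d_{i+1} = (743 - m_{i+1}^2)/d_i, a_{i+1} = floor((a_0 + m_{i+1})/d_{i+1}):
  m_1 = 1*27 - 0 = 27, d_1 = (743 - 27^2)/1 = 14/1 = 14, a_1 = floor((27 + 27)/14) = 3.
  m_2 = 14*3 - 27 = 15, d_2 = (743 - 15^2)/14 = 518/14 = 37, a_2 = floor((27 + 15)/37) = 1.
  m_3 = 37*1 - 15 = 22, d_3 = (743 - 22^2)/37 = 259/37 = 7, a_3 = floor((27 + 22)/7) = 7.
  m_4 = 7*7 - 22 = 27, d_4 = (743 - 27^2)/7 = 14/7 = 2, a_4 = floor((27 + 27)/2) = 27.
  m_5 = 2*27 - 27 = 27, d_5 = (743 - 27^2)/2 = 14/2 = 7, a_5 = floor((27 + 27)/7) = 7.
  m_6 = 7*7 - 27 = 22, d_6 = (743 - 22^2)/7 = 259/7 = 37, a_6 = floor((27 + 22)/37) = 1.
  m_7 = 37*1 - 22 = 15, d_7 = (743 - 15^2)/37 = 518/37 = 14, a_7 = floor((27 + 15)/14) = 3.
  m_8 = 14*3 - 15 = 27, d_8 = (743 - 27^2)/14 = 14/14 = 1, a_8 = floor((27 + 27)/1) = 54.
  m_9 = 1*54 - 27 = 27, d_9 = (743 - 27^2)/1 = 14/1 = 14: (m_9, d_9) = (m_1, d_1) = (27, 14), so from here the quotients repeat a_1, ..., a_8; the period length is 8.
Hence the expansion of sqrt(743) is a_0 = 27 followed by the repeating block 3, 1, 7, 27, 7, 1, 3, 54 (period 8).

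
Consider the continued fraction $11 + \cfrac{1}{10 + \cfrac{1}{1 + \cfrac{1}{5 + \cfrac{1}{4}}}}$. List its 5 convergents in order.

11/1, 111/10, 122/11, 721/65, 3006/271

Using the convergent recurrence p_i = a_i*p_{i-1} + p_{i-2}, q_i = a_i*q_{i-1} + q_{i-2} with p_{-2}=0, p_{-1}=1, q_{-2}=1, q_{-1}=0:
  i=0: a_0=11, p_0 = 11*1 + 0 = 11, q_0 = 11*0 + 1 = 1.
  i=1: a_1=10, p_1 = 10*11 + 1 = 111, q_1 = 10*1 + 0 = 10.
  i=2: a_2=1, p_2 = 1*111 + 11 = 122, q_2 = 1*10 + 1 = 11.
  i=3: a_3=5, p_3 = 5*122 + 111 = 721, q_3 = 5*11 + 10 = 65.
  i=4: a_4=4, p_4 = 4*721 + 122 = 3006, q_4 = 4*65 + 11 = 271.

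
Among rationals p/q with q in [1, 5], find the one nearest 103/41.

Expand x = 103/41 as a continued fraction with the Euclidean algorithm:
  103 = 2*41 + 21, so a_0 = 2.
  41 = 1*21 + 20, so a_1 = 1.
  21 = 1*20 + 1, so a_2 = 1.
  20 = 20*1 + 0, so a_3 = 20.
so x = [2; 1, 1, 20].
Convergents (p_i = a_i*p_{i-1} + p_{i-2}, q_i = a_i*q_{i-1} + q_{i-2} with p_{-2}=0, p_{-1}=1, q_{-2}=1, q_{-1}=0), until the denominator exceeds 5:
  i=0: a_0=2, p_0 = 2*1 + 0 = 2, q_0 = 2*0 + 1 = 1.
  i=1: a_1=1, p_1 = 1*2 + 1 = 3, q_1 = 1*1 + 0 = 1.
  i=2: a_2=1, p_2 = 1*3 + 2 = 5, q_2 = 1*1 + 1 = 2.
  i=3: a_3=20, p_3 = 20*5 + 3 = 103, q_3 = 20*2 + 1 = 41.
q_3 = 41 > 5, so the last convergent with denominator <= 5 is p_2/q_2 = 5/2.
The closest fraction with denominator <= 5 is either p_2/q_2 or the intermediate fraction (k*p_2 + p_1)/(k*q_2 + q_1) with the largest k >= 1 whose denominator stays <= 5; these approach x as k grows, and every other convergent or intermediate fraction in range is farther away.
Largest k: floor((5 - q_1)/q_2) = floor((5 - 1)/2) = 2.
That gives (2*5 + 3)/(2*2 + 1) = 13/5.
Compare the errors: |x - 5/2| = |103*2 - 5*41|/(41*2) = 1/82, and |x - 13/5| = |103*5 - 13*41|/(41*5) = 18/205.
Cross-multiplying, 1*205 = 205 < 1476 = 18*82, so 1/82 is smaller: the convergent 5/2 is closer to x than 13/5.

5/2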